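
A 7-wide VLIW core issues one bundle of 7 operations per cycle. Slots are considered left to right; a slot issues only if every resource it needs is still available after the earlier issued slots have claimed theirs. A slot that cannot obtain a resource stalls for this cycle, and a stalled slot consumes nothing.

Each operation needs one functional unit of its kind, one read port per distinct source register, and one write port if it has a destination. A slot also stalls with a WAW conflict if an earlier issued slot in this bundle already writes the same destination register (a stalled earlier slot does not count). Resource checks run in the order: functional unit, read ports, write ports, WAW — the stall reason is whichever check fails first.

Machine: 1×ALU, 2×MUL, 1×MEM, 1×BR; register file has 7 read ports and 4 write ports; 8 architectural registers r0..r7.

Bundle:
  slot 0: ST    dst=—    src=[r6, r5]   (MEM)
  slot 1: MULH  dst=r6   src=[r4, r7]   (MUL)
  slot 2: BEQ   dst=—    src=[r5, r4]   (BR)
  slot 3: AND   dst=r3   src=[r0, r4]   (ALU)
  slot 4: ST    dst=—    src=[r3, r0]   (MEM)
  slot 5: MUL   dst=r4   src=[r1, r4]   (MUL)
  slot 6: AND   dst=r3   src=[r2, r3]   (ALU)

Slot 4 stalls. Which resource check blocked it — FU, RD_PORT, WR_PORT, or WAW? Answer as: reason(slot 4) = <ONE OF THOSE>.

reason(slot 4) = FU

#0 MEM src=r6,r5 dispatched  <A:1 Mu:2 Ld:0 B:1 rd:5 wr:4>
#1 MUL src=r4,r7 dispatched  <A:1 Mu:1 Ld:0 B:1 rd:3 wr:3>
#2 BR src=r5,r4 dispatched  <A:1 Mu:1 Ld:0 B:0 rd:1 wr:3>
#3 ALU src=r0,r4 held:RD_PORT  <A:1 Mu:1 Ld:0 B:0 rd:1 wr:3>
#4 MEM src=r3,r0 held:FU  <A:1 Mu:1 Ld:0 B:0 rd:1 wr:3>
#5 MUL src=r1,r4 held:RD_PORT  <A:1 Mu:1 Ld:0 B:0 rd:1 wr:3>
#6 ALU src=r2,r3 held:RD_PORT  <A:1 Mu:1 Ld:0 B:0 rd:1 wr:3>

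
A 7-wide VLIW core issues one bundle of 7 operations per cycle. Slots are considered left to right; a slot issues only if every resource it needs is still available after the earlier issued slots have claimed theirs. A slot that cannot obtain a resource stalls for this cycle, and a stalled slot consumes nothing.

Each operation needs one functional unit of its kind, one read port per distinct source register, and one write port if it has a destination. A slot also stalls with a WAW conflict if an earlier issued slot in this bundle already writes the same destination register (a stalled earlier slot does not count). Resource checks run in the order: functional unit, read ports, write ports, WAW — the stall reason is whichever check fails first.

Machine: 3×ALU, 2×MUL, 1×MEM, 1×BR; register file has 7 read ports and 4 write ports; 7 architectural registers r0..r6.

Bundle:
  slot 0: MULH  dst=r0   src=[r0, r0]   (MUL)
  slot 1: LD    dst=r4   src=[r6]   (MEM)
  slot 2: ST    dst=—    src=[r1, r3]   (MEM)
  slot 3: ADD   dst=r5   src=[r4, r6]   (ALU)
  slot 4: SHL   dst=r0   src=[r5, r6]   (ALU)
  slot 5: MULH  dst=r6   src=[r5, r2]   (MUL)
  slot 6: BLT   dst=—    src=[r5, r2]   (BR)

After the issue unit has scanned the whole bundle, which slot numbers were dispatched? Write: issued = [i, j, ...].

issued = [0, 1, 3, 5]

(0) want 1×MUL +1rd +1wr — yes → AL3|MU1|ME1|BR1|rd6|wr3
(1) want 1×MEM +1rd +1wr — yes → AL3|MU1|ME0|BR1|rd5|wr2
(2) want 1×MEM +2rd +0wr — FU → AL3|MU1|ME0|BR1|rd5|wr2
(3) want 1×ALU +2rd +1wr — yes → AL2|MU1|ME0|BR1|rd3|wr1
(4) want 1×ALU +2rd +1wr — WAW → AL2|MU1|ME0|BR1|rd3|wr1
(5) want 1×MUL +2rd +1wr — yes → AL2|MU0|ME0|BR1|rd1|wr0
(6) want 1×BR +2rd +0wr — RD_PORT → AL2|MU0|ME0|BR1|rd1|wr0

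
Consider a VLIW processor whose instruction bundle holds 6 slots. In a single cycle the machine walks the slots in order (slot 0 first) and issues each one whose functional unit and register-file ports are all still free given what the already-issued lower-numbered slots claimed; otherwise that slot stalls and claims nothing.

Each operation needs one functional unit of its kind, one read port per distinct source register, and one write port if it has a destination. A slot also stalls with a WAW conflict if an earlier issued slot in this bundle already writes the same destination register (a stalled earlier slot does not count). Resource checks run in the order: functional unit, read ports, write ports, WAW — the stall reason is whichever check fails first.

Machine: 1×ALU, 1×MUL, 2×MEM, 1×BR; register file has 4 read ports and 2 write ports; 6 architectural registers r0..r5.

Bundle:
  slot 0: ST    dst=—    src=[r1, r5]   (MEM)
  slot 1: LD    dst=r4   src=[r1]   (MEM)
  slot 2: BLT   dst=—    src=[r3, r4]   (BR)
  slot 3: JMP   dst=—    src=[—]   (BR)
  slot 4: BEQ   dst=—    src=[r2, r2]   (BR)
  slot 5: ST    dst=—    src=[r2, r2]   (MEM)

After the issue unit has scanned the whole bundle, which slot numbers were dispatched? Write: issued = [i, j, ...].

slot 0 (MEM): ISSUE — free A1,Mu1,Ld1,B1 rp2 wp2
slot 1 (MEM): ISSUE — free A1,Mu1,Ld0,B1 rp1 wp1
slot 2 (BR): stall RD_PORT — free A1,Mu1,Ld0,B1 rp1 wp1
slot 3 (BR): ISSUE — free A1,Mu1,Ld0,B0 rp1 wp1
slot 4 (BR): stall FU — free A1,Mu1,Ld0,B0 rp1 wp1
slot 5 (MEM): stall FU — free A1,Mu1,Ld0,B0 rp1 wp1

issued = [0, 1, 3]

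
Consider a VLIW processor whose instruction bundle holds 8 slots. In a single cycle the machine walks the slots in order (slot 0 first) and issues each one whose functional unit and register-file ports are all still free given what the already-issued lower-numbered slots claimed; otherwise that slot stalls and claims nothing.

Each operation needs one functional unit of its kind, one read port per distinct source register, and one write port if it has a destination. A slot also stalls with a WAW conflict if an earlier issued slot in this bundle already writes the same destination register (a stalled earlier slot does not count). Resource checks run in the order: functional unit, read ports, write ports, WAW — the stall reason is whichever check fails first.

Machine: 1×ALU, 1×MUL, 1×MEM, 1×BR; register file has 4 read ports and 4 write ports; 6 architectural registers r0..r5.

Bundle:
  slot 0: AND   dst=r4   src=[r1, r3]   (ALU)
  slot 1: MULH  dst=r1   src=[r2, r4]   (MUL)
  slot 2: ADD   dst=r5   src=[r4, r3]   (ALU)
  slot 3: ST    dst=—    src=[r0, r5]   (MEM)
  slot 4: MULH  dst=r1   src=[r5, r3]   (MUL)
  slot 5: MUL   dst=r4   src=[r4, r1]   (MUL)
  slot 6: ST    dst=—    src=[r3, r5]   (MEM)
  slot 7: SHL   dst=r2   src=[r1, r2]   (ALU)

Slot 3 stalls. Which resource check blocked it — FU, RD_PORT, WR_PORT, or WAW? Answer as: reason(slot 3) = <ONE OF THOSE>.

  0. ALU→r4 ⇒ go  {0A/1Mu/1Ld/1B | 2r 3w}
  1. MUL→r1 ⇒ go  {0A/0Mu/1Ld/1B | 0r 2w}
  2. ALU→r5 ⇒ no(FU)  {0A/0Mu/1Ld/1B | 0r 2w}
  3. MEM ⇒ no(RD_PORT)  {0A/0Mu/1Ld/1B | 0r 2w}
  4. MUL→r1 ⇒ no(FU)  {0A/0Mu/1Ld/1B | 0r 2w}
  5. MUL→r4 ⇒ no(FU)  {0A/0Mu/1Ld/1B | 0r 2w}
  6. MEM ⇒ no(RD_PORT)  {0A/0Mu/1Ld/1B | 0r 2w}
  7. ALU→r2 ⇒ no(FU)  {0A/0Mu/1Ld/1B | 0r 2w}

reason(slot 3) = RD_PORT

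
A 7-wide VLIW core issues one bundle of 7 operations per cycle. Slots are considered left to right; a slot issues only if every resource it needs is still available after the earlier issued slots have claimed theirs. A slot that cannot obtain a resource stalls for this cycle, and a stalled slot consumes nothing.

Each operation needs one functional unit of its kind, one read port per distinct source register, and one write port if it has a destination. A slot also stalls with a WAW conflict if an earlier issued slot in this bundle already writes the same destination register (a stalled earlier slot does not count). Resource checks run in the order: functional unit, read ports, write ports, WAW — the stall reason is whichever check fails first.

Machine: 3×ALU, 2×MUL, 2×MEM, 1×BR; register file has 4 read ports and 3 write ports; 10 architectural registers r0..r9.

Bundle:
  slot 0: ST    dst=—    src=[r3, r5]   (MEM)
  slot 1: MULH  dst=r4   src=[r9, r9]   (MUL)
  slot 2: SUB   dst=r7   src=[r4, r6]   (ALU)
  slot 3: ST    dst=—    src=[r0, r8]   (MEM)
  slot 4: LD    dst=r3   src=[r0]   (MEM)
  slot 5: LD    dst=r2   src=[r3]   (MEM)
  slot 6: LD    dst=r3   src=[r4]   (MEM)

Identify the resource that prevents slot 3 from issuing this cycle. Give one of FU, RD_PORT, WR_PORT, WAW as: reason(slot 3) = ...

reason(slot 3) = RD_PORT

(0) want 1×MEM +2rd +0wr — yes → AL3|MU2|ME1|BR1|rd2|wr3
(1) want 1×MUL +1rd +1wr — yes → AL3|MU1|ME1|BR1|rd1|wr2
(2) want 1×ALU +2rd +1wr — RD_PORT → AL3|MU1|ME1|BR1|rd1|wr2
(3) want 1×MEM +2rd +0wr — RD_PORT → AL3|MU1|ME1|BR1|rd1|wr2
(4) want 1×MEM +1rd +1wr — yes → AL3|MU1|ME0|BR1|rd0|wr1
(5) want 1×MEM +1rd +1wr — FU → AL3|MU1|ME0|BR1|rd0|wr1
(6) want 1×MEM +1rd +1wr — FU → AL3|MU1|ME0|BR1|rd0|wr1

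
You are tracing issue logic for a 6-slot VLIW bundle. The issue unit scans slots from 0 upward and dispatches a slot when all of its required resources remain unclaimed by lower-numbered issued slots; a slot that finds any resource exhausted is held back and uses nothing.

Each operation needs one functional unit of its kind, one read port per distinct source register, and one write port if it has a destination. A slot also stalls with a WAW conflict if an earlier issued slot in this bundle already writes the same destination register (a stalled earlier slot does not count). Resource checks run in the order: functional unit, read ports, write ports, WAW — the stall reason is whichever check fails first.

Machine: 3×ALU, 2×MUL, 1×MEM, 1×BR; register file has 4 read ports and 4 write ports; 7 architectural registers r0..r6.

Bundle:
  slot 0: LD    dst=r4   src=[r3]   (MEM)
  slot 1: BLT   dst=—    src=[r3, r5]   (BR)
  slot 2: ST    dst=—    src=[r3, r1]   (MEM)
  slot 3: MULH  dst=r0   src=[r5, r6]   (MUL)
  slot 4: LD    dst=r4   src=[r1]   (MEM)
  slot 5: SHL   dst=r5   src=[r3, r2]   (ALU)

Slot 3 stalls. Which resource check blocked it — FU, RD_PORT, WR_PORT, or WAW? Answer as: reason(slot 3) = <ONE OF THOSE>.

reason(slot 3) = RD_PORT

  0. MEM→r4 ⇒ go  {3A/2Mu/0Ld/1B | 3r 3w}
  1. BR ⇒ go  {3A/2Mu/0Ld/0B | 1r 3w}
  2. MEM ⇒ no(FU)  {3A/2Mu/0Ld/0B | 1r 3w}
  3. MUL→r0 ⇒ no(RD_PORT)  {3A/2Mu/0Ld/0B | 1r 3w}
  4. MEM→r4 ⇒ no(FU)  {3A/2Mu/0Ld/0B | 1r 3w}
  5. ALU→r5 ⇒ no(RD_PORT)  {3A/2Mu/0Ld/0B | 1r 3w}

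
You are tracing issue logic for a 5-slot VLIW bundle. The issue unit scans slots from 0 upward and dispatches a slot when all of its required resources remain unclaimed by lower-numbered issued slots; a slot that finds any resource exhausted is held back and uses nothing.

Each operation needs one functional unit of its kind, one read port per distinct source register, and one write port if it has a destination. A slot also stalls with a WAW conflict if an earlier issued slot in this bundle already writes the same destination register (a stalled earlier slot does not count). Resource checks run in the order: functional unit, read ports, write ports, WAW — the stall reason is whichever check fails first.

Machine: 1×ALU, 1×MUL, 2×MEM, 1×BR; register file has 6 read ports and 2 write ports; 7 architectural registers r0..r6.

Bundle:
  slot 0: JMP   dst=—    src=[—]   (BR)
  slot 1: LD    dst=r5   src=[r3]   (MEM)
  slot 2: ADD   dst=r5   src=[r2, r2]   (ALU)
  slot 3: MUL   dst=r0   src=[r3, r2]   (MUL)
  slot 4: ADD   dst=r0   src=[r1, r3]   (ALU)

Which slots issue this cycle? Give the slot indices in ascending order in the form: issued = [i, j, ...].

#0 BR src=- dispatched  <A:1 Mu:1 Ld:2 B:0 rd:6 wr:2>
#1 MEM src=r3 dispatched  <A:1 Mu:1 Ld:1 B:0 rd:5 wr:1>
#2 ALU src=r2,r2 held:WAW  <A:1 Mu:1 Ld:1 B:0 rd:5 wr:1>
#3 MUL src=r3,r2 dispatched  <A:1 Mu:0 Ld:1 B:0 rd:3 wr:0>
#4 ALU src=r1,r3 held:WR_PORT  <A:1 Mu:0 Ld:1 B:0 rd:3 wr:0>

issued = [0, 1, 3]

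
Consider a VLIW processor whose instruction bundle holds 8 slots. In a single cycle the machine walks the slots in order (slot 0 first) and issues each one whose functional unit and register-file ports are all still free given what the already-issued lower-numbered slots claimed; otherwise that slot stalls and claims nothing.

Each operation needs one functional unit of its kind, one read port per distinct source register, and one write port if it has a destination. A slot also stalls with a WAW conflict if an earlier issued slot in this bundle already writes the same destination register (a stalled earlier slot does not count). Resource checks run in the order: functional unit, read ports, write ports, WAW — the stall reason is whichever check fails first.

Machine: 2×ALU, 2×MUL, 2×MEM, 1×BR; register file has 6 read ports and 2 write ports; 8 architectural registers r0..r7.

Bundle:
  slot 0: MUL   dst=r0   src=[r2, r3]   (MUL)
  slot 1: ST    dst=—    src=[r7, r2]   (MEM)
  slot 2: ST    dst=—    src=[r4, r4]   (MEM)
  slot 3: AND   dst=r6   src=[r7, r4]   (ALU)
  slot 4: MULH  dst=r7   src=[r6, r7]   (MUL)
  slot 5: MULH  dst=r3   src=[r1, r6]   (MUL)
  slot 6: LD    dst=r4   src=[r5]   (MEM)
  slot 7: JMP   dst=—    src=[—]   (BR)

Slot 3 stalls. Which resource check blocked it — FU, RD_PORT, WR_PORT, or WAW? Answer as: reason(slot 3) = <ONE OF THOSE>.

slot 0 (MUL): ISSUE — free A2,Mu1,Ld2,B1 rp4 wp1
slot 1 (MEM): ISSUE — free A2,Mu1,Ld1,B1 rp2 wp1
slot 2 (MEM): ISSUE — free A2,Mu1,Ld0,B1 rp1 wp1
slot 3 (ALU): stall RD_PORT — free A2,Mu1,Ld0,B1 rp1 wp1
slot 4 (MUL): stall RD_PORT — free A2,Mu1,Ld0,B1 rp1 wp1
slot 5 (MUL): stall RD_PORT — free A2,Mu1,Ld0,B1 rp1 wp1
slot 6 (MEM): stall FU — free A2,Mu1,Ld0,B1 rp1 wp1
slot 7 (BR): ISSUE — free A2,Mu1,Ld0,B0 rp1 wp1

reason(slot 3) = RD_PORT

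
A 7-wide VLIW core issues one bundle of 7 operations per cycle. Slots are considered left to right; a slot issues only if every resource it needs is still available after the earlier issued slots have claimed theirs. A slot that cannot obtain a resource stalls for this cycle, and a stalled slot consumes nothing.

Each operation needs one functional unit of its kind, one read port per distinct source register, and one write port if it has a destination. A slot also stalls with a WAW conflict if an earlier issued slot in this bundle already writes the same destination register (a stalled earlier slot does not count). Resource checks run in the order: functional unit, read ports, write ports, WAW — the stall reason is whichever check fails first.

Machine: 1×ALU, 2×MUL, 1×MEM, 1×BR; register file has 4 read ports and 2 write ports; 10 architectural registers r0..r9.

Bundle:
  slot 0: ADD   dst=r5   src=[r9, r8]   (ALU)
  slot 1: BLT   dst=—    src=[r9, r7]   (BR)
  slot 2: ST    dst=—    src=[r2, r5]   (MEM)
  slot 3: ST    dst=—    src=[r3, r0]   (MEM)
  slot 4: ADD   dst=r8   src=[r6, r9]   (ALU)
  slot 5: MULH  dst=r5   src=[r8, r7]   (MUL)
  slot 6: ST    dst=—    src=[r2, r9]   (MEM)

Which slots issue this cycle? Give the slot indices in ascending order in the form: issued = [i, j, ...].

issued = [0, 1]

#0 ALU src=r9,r8 dispatched  <A:0 Mu:2 Ld:1 B:1 rd:2 wr:1>
#1 BR src=r9,r7 dispatched  <A:0 Mu:2 Ld:1 B:0 rd:0 wr:1>
#2 MEM src=r2,r5 held:RD_PORT  <A:0 Mu:2 Ld:1 B:0 rd:0 wr:1>
#3 MEM src=r3,r0 held:RD_PORT  <A:0 Mu:2 Ld:1 B:0 rd:0 wr:1>
#4 ALU src=r6,r9 held:FU  <A:0 Mu:2 Ld:1 B:0 rd:0 wr:1>
#5 MUL src=r8,r7 held:RD_PORT  <A:0 Mu:2 Ld:1 B:0 rd:0 wr:1>
#6 MEM src=r2,r9 held:RD_PORT  <A:0 Mu:2 Ld:1 B:0 rd:0 wr:1>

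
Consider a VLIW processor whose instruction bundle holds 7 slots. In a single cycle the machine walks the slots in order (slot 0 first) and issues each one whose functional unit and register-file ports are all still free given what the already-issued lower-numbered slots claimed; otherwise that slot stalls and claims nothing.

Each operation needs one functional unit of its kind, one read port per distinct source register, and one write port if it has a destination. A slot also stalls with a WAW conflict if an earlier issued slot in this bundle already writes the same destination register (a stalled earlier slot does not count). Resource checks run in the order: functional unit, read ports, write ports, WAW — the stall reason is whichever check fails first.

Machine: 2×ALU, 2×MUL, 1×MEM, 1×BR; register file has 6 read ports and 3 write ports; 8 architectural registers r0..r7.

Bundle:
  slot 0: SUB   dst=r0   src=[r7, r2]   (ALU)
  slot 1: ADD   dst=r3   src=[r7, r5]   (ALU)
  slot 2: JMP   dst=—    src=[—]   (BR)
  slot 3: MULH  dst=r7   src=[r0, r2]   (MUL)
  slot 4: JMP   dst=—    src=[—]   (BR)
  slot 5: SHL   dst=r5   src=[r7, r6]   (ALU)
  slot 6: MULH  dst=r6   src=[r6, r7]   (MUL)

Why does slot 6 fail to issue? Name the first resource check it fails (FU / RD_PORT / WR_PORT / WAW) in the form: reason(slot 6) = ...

reason(slot 6) = RD_PORT

#0 ALU src=r7,r2 dispatched  <A:1 Mu:2 Ld:1 B:1 rd:4 wr:2>
#1 ALU src=r7,r5 dispatched  <A:0 Mu:2 Ld:1 B:1 rd:2 wr:1>
#2 BR src=- dispatched  <A:0 Mu:2 Ld:1 B:0 rd:2 wr:1>
#3 MUL src=r0,r2 dispatched  <A:0 Mu:1 Ld:1 B:0 rd:0 wr:0>
#4 BR src=- held:FU  <A:0 Mu:1 Ld:1 B:0 rd:0 wr:0>
#5 ALU src=r7,r6 held:FU  <A:0 Mu:1 Ld:1 B:0 rd:0 wr:0>
#6 MUL src=r6,r7 held:RD_PORT  <A:0 Mu:1 Ld:1 B:0 rd:0 wr:0>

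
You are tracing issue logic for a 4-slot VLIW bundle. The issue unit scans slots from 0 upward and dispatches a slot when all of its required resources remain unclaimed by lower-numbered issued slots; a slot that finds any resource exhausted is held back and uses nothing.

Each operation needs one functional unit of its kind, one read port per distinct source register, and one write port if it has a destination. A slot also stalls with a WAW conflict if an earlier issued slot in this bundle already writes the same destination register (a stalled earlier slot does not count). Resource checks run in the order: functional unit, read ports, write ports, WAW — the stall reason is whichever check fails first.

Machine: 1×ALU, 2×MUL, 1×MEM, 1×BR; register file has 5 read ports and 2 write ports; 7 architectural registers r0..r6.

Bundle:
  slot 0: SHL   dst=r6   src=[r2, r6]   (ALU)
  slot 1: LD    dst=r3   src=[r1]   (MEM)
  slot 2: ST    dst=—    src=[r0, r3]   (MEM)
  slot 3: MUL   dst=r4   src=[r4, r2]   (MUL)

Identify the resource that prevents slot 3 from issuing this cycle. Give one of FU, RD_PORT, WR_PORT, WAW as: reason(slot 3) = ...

#0 ALU src=r2,r6 dispatched  <A:0 Mu:2 Ld:1 B:1 rd:3 wr:1>
#1 MEM src=r1 dispatched  <A:0 Mu:2 Ld:0 B:1 rd:2 wr:0>
#2 MEM src=r0,r3 held:FU  <A:0 Mu:2 Ld:0 B:1 rd:2 wr:0>
#3 MUL src=r4,r2 held:WR_PORT  <A:0 Mu:2 Ld:0 B:1 rd:2 wr:0>

reason(slot 3) = WR_PORT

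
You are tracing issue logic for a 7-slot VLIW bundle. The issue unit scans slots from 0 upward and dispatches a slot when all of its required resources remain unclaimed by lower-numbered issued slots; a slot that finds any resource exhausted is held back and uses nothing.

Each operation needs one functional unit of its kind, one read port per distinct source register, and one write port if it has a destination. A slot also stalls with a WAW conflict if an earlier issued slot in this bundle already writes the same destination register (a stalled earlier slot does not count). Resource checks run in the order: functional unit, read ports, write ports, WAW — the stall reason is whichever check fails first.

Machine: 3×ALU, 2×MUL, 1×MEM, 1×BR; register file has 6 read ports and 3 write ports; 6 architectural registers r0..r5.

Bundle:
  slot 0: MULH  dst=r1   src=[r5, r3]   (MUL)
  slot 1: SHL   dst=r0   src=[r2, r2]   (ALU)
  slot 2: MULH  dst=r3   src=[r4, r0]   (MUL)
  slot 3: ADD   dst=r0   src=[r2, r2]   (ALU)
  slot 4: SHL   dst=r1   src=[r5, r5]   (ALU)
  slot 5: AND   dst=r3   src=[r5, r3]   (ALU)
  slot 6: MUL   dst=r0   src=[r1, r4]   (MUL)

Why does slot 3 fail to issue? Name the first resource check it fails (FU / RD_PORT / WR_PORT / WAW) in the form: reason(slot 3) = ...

reason(slot 3) = WR_PORT

slot 0 (MUL): ISSUE — free A3,Mu1,Ld1,B1 rp4 wp2
slot 1 (ALU): ISSUE — free A2,Mu1,Ld1,B1 rp3 wp1
slot 2 (MUL): ISSUE — free A2,Mu0,Ld1,B1 rp1 wp0
slot 3 (ALU): stall WR_PORT — free A2,Mu0,Ld1,B1 rp1 wp0
slot 4 (ALU): stall WR_PORT — free A2,Mu0,Ld1,B1 rp1 wp0
slot 5 (ALU): stall RD_PORT — free A2,Mu0,Ld1,B1 rp1 wp0
slot 6 (MUL): stall FU — free A2,Mu0,Ld1,B1 rp1 wp0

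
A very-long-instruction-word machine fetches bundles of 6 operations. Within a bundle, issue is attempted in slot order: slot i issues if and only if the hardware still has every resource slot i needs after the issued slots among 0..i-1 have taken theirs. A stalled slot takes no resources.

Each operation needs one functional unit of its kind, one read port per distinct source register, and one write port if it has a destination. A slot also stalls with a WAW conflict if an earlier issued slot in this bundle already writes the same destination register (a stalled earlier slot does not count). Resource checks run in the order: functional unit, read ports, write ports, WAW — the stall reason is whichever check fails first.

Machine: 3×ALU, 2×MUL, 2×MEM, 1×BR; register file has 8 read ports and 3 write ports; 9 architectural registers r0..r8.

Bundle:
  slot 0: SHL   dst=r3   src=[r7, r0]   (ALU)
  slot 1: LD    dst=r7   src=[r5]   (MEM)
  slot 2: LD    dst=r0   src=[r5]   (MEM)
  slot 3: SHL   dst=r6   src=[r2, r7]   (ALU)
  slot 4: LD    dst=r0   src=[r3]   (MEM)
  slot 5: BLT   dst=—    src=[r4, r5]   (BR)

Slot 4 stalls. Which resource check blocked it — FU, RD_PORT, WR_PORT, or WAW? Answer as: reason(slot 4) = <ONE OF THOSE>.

slot 0 (ALU): ISSUE — free A2,Mu2,Ld2,B1 rp6 wp2
slot 1 (MEM): ISSUE — free A2,Mu2,Ld1,B1 rp5 wp1
slot 2 (MEM): ISSUE — free A2,Mu2,Ld0,B1 rp4 wp0
slot 3 (ALU): stall WR_PORT — free A2,Mu2,Ld0,B1 rp4 wp0
slot 4 (MEM): stall FU — free A2,Mu2,Ld0,B1 rp4 wp0
slot 5 (BR): ISSUE — free A2,Mu2,Ld0,B0 rp2 wp0

reason(slot 4) = FU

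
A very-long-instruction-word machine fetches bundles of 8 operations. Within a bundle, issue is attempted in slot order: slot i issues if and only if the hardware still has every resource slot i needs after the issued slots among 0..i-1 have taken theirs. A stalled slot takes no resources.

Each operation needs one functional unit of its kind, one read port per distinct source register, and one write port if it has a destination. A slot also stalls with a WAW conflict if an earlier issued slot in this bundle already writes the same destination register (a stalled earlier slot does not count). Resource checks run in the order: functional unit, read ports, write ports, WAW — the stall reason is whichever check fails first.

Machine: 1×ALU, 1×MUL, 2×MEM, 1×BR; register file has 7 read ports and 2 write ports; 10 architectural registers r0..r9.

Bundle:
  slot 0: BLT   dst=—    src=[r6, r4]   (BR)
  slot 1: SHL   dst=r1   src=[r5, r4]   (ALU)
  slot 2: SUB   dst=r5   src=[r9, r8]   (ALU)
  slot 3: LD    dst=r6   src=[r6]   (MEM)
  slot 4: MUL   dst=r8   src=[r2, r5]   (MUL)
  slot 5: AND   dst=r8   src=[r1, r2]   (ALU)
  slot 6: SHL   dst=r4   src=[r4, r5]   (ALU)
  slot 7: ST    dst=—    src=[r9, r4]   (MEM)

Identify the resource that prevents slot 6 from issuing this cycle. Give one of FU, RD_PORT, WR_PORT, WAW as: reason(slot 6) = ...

reason(slot 6) = FU

slot 0 (BR): ISSUE — free A1,Mu1,Ld2,B0 rp5 wp2
slot 1 (ALU): ISSUE — free A0,Mu1,Ld2,B0 rp3 wp1
slot 2 (ALU): stall FU — free A0,Mu1,Ld2,B0 rp3 wp1
slot 3 (MEM): ISSUE — free A0,Mu1,Ld1,B0 rp2 wp0
slot 4 (MUL): stall WR_PORT — free A0,Mu1,Ld1,B0 rp2 wp0
slot 5 (ALU): stall FU — free A0,Mu1,Ld1,B0 rp2 wp0
slot 6 (ALU): stall FU — free A0,Mu1,Ld1,B0 rp2 wp0
slot 7 (MEM): ISSUE — free A0,Mu1,Ld0,B0 rp0 wp0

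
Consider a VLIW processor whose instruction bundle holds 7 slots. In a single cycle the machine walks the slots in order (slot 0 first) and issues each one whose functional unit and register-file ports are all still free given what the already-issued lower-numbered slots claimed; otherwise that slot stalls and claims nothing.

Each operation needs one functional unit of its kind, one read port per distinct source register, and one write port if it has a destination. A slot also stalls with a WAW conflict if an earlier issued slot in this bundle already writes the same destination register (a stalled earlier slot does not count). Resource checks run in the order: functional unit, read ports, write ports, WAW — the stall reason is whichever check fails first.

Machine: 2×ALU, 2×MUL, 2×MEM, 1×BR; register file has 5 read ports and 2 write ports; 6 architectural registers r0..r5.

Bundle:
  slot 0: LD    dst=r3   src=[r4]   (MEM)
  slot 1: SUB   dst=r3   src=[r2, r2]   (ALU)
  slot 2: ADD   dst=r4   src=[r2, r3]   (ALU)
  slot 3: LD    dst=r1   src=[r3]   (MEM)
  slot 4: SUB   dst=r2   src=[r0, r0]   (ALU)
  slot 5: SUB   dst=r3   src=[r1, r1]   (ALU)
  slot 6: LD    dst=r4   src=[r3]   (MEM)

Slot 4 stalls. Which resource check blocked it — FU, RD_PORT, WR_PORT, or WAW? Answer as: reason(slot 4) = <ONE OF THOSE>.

reason(slot 4) = WR_PORT

  0. MEM→r3 ⇒ go  {2A/2Mu/1Ld/1B | 4r 1w}
  1. ALU→r3 ⇒ no(WAW)  {2A/2Mu/1Ld/1B | 4r 1w}
  2. ALU→r4 ⇒ go  {1A/2Mu/1Ld/1B | 2r 0w}
  3. MEM→r1 ⇒ no(WR_PORT)  {1A/2Mu/1Ld/1B | 2r 0w}
  4. ALU→r2 ⇒ no(WR_PORT)  {1A/2Mu/1Ld/1B | 2r 0w}
  5. ALU→r3 ⇒ no(WR_PORT)  {1A/2Mu/1Ld/1B | 2r 0w}
  6. MEM→r4 ⇒ no(WR_PORT)  {1A/2Mu/1Ld/1B | 2r 0w}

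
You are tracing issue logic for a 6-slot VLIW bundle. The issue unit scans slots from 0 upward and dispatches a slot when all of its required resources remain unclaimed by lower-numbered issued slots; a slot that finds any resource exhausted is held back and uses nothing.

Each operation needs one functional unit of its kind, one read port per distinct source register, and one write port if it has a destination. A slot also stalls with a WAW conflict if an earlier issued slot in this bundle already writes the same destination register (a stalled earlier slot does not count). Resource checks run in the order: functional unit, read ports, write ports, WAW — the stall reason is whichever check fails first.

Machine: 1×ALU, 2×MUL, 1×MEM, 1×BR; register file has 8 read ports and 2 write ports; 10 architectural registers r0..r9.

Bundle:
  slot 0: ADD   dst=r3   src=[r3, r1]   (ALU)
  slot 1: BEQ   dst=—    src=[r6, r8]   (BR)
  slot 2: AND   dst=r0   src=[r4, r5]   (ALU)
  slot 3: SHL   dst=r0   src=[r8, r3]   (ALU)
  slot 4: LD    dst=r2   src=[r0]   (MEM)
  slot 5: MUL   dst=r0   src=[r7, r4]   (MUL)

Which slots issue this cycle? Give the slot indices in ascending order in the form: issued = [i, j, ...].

issued = [0, 1, 4]

#0 ALU src=r3,r1 dispatched  <A:0 Mu:2 Ld:1 B:1 rd:6 wr:1>
#1 BR src=r6,r8 dispatched  <A:0 Mu:2 Ld:1 B:0 rd:4 wr:1>
#2 ALU src=r4,r5 held:FU  <A:0 Mu:2 Ld:1 B:0 rd:4 wr:1>
#3 ALU src=r8,r3 held:FU  <A:0 Mu:2 Ld:1 B:0 rd:4 wr:1>
#4 MEM src=r0 dispatched  <A:0 Mu:2 Ld:0 B:0 rd:3 wr:0>
#5 MUL src=r7,r4 held:WR_PORT  <A:0 Mu:2 Ld:0 B:0 rd:3 wr:0>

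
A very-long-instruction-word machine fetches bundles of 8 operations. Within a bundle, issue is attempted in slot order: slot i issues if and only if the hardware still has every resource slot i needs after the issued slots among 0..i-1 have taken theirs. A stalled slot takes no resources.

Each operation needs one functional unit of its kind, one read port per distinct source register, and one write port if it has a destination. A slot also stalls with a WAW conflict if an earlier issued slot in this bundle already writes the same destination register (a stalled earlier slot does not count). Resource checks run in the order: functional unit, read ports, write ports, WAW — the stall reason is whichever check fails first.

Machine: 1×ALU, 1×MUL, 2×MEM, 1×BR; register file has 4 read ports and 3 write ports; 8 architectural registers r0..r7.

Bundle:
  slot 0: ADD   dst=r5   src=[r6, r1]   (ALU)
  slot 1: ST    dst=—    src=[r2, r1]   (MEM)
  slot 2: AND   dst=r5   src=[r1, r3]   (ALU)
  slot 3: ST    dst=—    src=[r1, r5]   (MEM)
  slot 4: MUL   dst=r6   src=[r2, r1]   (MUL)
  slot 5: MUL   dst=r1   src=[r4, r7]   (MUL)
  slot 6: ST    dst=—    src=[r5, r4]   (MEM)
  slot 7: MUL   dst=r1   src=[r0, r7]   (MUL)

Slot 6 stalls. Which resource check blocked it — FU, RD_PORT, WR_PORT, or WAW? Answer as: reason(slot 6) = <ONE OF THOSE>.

slot 0 (ALU): ISSUE — free A0,Mu1,Ld2,B1 rp2 wp2
slot 1 (MEM): ISSUE — free A0,Mu1,Ld1,B1 rp0 wp2
slot 2 (ALU): stall FU — free A0,Mu1,Ld1,B1 rp0 wp2
slot 3 (MEM): stall RD_PORT — free A0,Mu1,Ld1,B1 rp0 wp2
slot 4 (MUL): stall RD_PORT — free A0,Mu1,Ld1,B1 rp0 wp2
slot 5 (MUL): stall RD_PORT — free A0,Mu1,Ld1,B1 rp0 wp2
slot 6 (MEM): stall RD_PORT — free A0,Mu1,Ld1,B1 rp0 wp2
slot 7 (MUL): stall RD_PORT — free A0,Mu1,Ld1,B1 rp0 wp2

reason(slot 6) = RD_PORT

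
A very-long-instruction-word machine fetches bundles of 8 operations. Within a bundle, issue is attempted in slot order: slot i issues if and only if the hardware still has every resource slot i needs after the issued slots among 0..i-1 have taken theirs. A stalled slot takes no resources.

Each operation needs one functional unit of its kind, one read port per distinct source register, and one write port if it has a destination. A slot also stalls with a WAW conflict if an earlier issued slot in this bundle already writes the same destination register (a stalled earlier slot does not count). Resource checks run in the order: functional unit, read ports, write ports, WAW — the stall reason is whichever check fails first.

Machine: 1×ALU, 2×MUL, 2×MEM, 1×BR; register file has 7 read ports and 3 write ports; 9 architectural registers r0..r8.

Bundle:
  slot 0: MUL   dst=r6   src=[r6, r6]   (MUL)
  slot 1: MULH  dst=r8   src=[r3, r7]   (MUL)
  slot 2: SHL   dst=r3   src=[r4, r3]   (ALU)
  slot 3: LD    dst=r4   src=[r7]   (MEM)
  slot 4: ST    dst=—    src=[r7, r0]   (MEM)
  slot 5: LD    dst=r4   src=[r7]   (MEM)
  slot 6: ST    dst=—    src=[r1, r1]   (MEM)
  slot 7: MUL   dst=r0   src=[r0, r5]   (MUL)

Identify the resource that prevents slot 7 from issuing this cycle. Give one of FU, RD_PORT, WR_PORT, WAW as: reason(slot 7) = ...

#0 MUL src=r6,r6 dispatched  <A:1 Mu:1 Ld:2 B:1 rd:6 wr:2>
#1 MUL src=r3,r7 dispatched  <A:1 Mu:0 Ld:2 B:1 rd:4 wr:1>
#2 ALU src=r4,r3 dispatched  <A:0 Mu:0 Ld:2 B:1 rd:2 wr:0>
#3 MEM src=r7 held:WR_PORT  <A:0 Mu:0 Ld:2 B:1 rd:2 wr:0>
#4 MEM src=r7,r0 dispatched  <A:0 Mu:0 Ld:1 B:1 rd:0 wr:0>
#5 MEM src=r7 held:RD_PORT  <A:0 Mu:0 Ld:1 B:1 rd:0 wr:0>
#6 MEM src=r1,r1 held:RD_PORT  <A:0 Mu:0 Ld:1 B:1 rd:0 wr:0>
#7 MUL src=r0,r5 held:FU  <A:0 Mu:0 Ld:1 B:1 rd:0 wr:0>

reason(slot 7) = FU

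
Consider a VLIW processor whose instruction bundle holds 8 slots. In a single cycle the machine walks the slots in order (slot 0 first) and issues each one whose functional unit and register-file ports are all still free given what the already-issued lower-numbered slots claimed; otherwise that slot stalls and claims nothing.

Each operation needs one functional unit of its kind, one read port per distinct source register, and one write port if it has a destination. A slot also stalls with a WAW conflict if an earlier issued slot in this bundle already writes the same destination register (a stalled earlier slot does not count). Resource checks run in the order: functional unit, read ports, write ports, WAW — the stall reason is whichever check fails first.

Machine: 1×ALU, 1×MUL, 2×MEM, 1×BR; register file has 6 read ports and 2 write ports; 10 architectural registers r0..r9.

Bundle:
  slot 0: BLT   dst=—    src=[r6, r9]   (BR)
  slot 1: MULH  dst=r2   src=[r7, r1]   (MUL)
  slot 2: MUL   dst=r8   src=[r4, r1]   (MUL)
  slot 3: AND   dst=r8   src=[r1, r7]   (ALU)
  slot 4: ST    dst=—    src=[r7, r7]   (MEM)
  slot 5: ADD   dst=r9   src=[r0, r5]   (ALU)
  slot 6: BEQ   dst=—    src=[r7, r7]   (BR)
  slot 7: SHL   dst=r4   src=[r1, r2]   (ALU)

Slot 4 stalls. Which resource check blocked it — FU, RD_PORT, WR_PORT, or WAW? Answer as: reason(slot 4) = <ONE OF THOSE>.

[0] BR needs rd=2 wr=0: ok; after: ALU=1 MUL=1 MEM=2 BR=0, R=4, W=2
[1] MUL needs rd=2 wr=1: ok; after: ALU=1 MUL=0 MEM=2 BR=0, R=2, W=1
[2] MUL needs rd=2 wr=1: FU; after: ALU=1 MUL=0 MEM=2 BR=0, R=2, W=1
[3] ALU needs rd=2 wr=1: ok; after: ALU=0 MUL=0 MEM=2 BR=0, R=0, W=0
[4] MEM needs rd=1 wr=0: RD_PORT; after: ALU=0 MUL=0 MEM=2 BR=0, R=0, W=0
[5] ALU needs rd=2 wr=1: FU; after: ALU=0 MUL=0 MEM=2 BR=0, R=0, W=0
[6] BR needs rd=1 wr=0: FU; after: ALU=0 MUL=0 MEM=2 BR=0, R=0, W=0
[7] ALU needs rd=2 wr=1: FU; after: ALU=0 MUL=0 MEM=2 BR=0, R=0, W=0

reason(slot 4) = RD_PORT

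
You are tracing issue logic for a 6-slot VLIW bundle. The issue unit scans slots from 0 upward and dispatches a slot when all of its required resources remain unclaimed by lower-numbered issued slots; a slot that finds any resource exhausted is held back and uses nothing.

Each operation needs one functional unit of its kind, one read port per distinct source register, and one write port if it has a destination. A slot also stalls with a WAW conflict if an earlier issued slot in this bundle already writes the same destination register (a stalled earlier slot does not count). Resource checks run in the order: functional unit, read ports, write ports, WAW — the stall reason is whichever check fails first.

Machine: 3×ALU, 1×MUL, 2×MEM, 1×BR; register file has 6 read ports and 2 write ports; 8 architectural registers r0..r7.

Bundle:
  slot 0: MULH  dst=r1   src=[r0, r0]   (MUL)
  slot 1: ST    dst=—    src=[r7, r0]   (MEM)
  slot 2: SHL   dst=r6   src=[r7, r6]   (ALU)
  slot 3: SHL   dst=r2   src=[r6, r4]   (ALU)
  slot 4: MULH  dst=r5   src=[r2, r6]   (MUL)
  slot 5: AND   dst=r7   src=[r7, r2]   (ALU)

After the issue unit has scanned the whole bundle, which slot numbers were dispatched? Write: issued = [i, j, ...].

(0) want 1×MUL +1rd +1wr — yes → AL3|MU0|ME2|BR1|rd5|wr1
(1) want 1×MEM +2rd +0wr — yes → AL3|MU0|ME1|BR1|rd3|wr1
(2) want 1×ALU +2rd +1wr — yes → AL2|MU0|ME1|BR1|rd1|wr0
(3) want 1×ALU +2rd +1wr — RD_PORT → AL2|MU0|ME1|BR1|rd1|wr0
(4) want 1×MUL +2rd +1wr — FU → AL2|MU0|ME1|BR1|rd1|wr0
(5) want 1×ALU +2rd +1wr — RD_PORT → AL2|MU0|ME1|BR1|rd1|wr0

issued = [0, 1, 2]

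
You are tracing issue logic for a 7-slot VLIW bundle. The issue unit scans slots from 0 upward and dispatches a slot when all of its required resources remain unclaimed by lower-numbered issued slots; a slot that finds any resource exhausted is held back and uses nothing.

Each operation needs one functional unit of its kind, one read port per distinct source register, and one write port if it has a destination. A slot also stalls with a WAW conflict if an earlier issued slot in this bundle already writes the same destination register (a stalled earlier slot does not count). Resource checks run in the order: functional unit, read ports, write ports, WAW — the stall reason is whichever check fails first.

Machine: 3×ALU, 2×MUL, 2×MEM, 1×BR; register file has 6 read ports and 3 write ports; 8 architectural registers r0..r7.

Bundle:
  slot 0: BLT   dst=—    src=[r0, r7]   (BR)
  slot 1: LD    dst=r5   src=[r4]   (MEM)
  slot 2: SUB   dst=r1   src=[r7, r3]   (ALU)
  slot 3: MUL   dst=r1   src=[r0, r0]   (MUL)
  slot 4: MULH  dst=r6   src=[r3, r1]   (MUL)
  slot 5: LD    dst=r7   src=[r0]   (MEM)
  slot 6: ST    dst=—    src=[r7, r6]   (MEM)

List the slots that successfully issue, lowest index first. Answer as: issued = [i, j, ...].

(0) want 1×BR +2rd +0wr — yes → AL3|MU2|ME2|BR0|rd4|wr3
(1) want 1×MEM +1rd +1wr — yes → AL3|MU2|ME1|BR0|rd3|wr2
(2) want 1×ALU +2rd +1wr — yes → AL2|MU2|ME1|BR0|rd1|wr1
(3) want 1×MUL +1rd +1wr — WAW → AL2|MU2|ME1|BR0|rd1|wr1
(4) want 1×MUL +2rd +1wr — RD_PORT → AL2|MU2|ME1|BR0|rd1|wr1
(5) want 1×MEM +1rd +1wr — yes → AL2|MU2|ME0|BR0|rd0|wr0
(6) want 1×MEM +2rd +0wr — FU → AL2|MU2|ME0|BR0|rd0|wr0

issued = [0, 1, 2, 5]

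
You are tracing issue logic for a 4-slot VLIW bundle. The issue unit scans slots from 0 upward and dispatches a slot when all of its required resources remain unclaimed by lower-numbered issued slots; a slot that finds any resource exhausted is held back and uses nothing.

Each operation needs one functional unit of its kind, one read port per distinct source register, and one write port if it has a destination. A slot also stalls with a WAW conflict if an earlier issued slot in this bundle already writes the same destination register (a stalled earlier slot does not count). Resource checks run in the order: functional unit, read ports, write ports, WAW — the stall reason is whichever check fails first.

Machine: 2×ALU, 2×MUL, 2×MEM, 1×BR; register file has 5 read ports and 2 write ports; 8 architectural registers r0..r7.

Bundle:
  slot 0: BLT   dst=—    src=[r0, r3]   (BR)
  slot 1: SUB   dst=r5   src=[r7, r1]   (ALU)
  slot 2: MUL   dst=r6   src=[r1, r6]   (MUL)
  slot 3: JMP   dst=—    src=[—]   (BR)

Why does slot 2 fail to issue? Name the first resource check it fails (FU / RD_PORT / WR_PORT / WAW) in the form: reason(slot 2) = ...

reason(slot 2) = RD_PORT

#0 BR src=r0,r3 dispatched  <A:2 Mu:2 Ld:2 B:0 rd:3 wr:2>
#1 ALU src=r7,r1 dispatched  <A:1 Mu:2 Ld:2 B:0 rd:1 wr:1>
#2 MUL src=r1,r6 held:RD_PORT  <A:1 Mu:2 Ld:2 B:0 rd:1 wr:1>
#3 BR src=- held:FU  <A:1 Mu:2 Ld:2 B:0 rd:1 wr:1>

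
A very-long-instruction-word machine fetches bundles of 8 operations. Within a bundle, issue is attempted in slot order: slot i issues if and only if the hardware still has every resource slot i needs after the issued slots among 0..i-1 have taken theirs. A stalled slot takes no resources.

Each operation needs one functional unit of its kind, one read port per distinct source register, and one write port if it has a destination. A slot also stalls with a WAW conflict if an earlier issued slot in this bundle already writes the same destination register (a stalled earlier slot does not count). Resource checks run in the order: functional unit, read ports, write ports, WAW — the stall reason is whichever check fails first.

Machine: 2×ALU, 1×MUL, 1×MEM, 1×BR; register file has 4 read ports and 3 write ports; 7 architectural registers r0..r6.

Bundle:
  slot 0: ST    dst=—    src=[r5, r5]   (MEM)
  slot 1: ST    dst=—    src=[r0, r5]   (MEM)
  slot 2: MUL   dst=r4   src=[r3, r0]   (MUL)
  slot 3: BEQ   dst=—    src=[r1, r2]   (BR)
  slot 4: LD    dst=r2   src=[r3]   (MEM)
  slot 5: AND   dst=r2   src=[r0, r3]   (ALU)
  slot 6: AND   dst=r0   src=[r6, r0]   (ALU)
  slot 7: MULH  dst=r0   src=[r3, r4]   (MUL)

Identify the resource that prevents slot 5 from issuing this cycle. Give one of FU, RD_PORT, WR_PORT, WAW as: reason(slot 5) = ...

[0] MEM needs rd=1 wr=0: ok; after: ALU=2 MUL=1 MEM=0 BR=1, R=3, W=3
[1] MEM needs rd=2 wr=0: FU; after: ALU=2 MUL=1 MEM=0 BR=1, R=3, W=3
[2] MUL needs rd=2 wr=1: ok; after: ALU=2 MUL=0 MEM=0 BR=1, R=1, W=2
[3] BR needs rd=2 wr=0: RD_PORT; after: ALU=2 MUL=0 MEM=0 BR=1, R=1, W=2
[4] MEM needs rd=1 wr=1: FU; after: ALU=2 MUL=0 MEM=0 BR=1, R=1, W=2
[5] ALU needs rd=2 wr=1: RD_PORT; after: ALU=2 MUL=0 MEM=0 BR=1, R=1, W=2
[6] ALU needs rd=2 wr=1: RD_PORT; after: ALU=2 MUL=0 MEM=0 BR=1, R=1, W=2
[7] MUL needs rd=2 wr=1: FU; after: ALU=2 MUL=0 MEM=0 BR=1, R=1, W=2

reason(slot 5) = RD_PORT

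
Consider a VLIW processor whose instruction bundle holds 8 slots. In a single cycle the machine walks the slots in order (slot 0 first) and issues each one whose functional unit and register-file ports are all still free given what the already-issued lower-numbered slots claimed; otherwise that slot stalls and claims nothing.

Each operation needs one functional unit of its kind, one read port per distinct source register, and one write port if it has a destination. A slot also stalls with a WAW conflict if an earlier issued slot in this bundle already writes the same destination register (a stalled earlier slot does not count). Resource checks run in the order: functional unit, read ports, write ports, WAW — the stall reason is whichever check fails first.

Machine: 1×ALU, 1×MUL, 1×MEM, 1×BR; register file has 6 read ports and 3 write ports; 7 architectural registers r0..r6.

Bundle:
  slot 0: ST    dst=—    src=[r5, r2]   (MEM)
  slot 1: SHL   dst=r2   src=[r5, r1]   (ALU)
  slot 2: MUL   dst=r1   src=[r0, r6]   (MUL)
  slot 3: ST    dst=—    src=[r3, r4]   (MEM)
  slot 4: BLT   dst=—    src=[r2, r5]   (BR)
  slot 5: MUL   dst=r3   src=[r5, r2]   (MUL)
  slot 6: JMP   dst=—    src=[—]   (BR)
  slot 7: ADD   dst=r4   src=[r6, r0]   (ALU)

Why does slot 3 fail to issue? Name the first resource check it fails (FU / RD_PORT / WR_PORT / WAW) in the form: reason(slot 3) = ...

reason(slot 3) = FU

[0] MEM needs rd=2 wr=0: ok; after: ALU=1 MUL=1 MEM=0 BR=1, R=4, W=3
[1] ALU needs rd=2 wr=1: ok; after: ALU=0 MUL=1 MEM=0 BR=1, R=2, W=2
[2] MUL needs rd=2 wr=1: ok; after: ALU=0 MUL=0 MEM=0 BR=1, R=0, W=1
[3] MEM needs rd=2 wr=0: FU; after: ALU=0 MUL=0 MEM=0 BR=1, R=0, W=1
[4] BR needs rd=2 wr=0: RD_PORT; after: ALU=0 MUL=0 MEM=0 BR=1, R=0, W=1
[5] MUL needs rd=2 wr=1: FU; after: ALU=0 MUL=0 MEM=0 BR=1, R=0, W=1
[6] BR needs rd=0 wr=0: ok; after: ALU=0 MUL=0 MEM=0 BR=0, R=0, W=1
[7] ALU needs rd=2 wr=1: FU; after: ALU=0 MUL=0 MEM=0 BR=0, R=0, W=1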